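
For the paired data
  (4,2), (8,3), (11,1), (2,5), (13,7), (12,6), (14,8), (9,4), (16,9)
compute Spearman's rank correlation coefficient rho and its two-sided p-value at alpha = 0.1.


Step 1: Rank x and y separately (midranks; no ties here).
rank(x): 4->2, 8->3, 11->5, 2->1, 13->7, 12->6, 14->8, 9->4, 16->9
rank(y): 2->2, 3->3, 1->1, 5->5, 7->7, 6->6, 8->8, 4->4, 9->9
Step 2: d_i = R_x(i) - R_y(i); compute d_i^2.
  (2-2)^2=0, (3-3)^2=0, (5-1)^2=16, (1-5)^2=16, (7-7)^2=0, (6-6)^2=0, (8-8)^2=0, (4-4)^2=0, (9-9)^2=0
sum(d^2) = 32.
Step 3: rho = 1 - 6*32 / (9*(9^2 - 1)) = 1 - 192/720 = 0.733333.
Step 4: Under H0, t = rho * sqrt((n-2)/(1-rho^2)) = 2.8538 ~ t(7).
Step 5: Two-sided p-value from the t-distribution with 7 df = 0.024554.
Step 6: alpha = 0.1. reject H0.

rho = 0.7333, p = 0.024554, reject H0 at alpha = 0.1.


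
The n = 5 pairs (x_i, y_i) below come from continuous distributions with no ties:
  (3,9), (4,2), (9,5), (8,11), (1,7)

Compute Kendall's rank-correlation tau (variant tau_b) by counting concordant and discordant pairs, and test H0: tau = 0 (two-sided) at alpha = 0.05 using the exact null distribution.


Step 1: Enumerate the 10 unordered pairs (i,j) with i<j and classify each by sign(x_j-x_i) * sign(y_j-y_i).
  (1,2):dx=+1,dy=-7->D; (1,3):dx=+6,dy=-4->D; (1,4):dx=+5,dy=+2->C; (1,5):dx=-2,dy=-2->C
  (2,3):dx=+5,dy=+3->C; (2,4):dx=+4,dy=+9->C; (2,5):dx=-3,dy=+5->D; (3,4):dx=-1,dy=+6->D
  (3,5):dx=-8,dy=+2->D; (4,5):dx=-7,dy=-4->C
Step 2: C = 5, D = 5, total pairs = 10.
Step 3: tau = (C - D)/(n(n-1)/2) = (5 - 5)/10 = 0.000000.
Step 4: Exact two-sided p-value (enumerate n! = 120 permutations of y under H0): p = 1.000000.
Step 5: alpha = 0.05. fail to reject H0.

tau_b = 0.0000 (C=5, D=5), p = 1.000000, fail to reject H0.


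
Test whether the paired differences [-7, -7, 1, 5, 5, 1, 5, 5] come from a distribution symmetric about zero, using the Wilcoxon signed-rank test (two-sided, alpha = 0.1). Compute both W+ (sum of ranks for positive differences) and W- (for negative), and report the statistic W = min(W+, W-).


Step 1: Drop any zero differences (none here) and take |d_i|.
|d| = [7, 7, 1, 5, 5, 1, 5, 5]
Step 2: Midrank |d_i| (ties get averaged ranks).
ranks: |7|->7.5, |7|->7.5, |1|->1.5, |5|->4.5, |5|->4.5, |1|->1.5, |5|->4.5, |5|->4.5
Step 3: Attach original signs; sum ranks with positive sign and with negative sign.
W+ = 1.5 + 4.5 + 4.5 + 1.5 + 4.5 + 4.5 = 21
W- = 7.5 + 7.5 = 15
(Check: W+ + W- = 36 should equal n(n+1)/2 = 36.)
Step 4: Test statistic W = min(W+, W-) = 15.
Step 5: Ties in |d|, so use the tie-corrected normal approximation.
        E[W] = n(n+1)/4 = 8*9/4 = 18.
        Tie groups: |d|=1 (t=2), |d|=5 (t=4), |d|=7 (t=2); sum(t^3 - t) = 72.
        Var[W] = n(n+1)(2n+1)/24 - sum(t^3-t)/48 = 1224/24 - 72/48 = 49.5.
        z = (W - E[W]) / sqrt(Var[W]) = (15 - 18) / 7.0356 = -0.4264.
        Two-sided p = 2*Phi(z) = 0.669815.
Step 6: alpha = 0.1. fail to reject H0.

W+ = 21, W- = 15, W = min = 15, p = 0.669815, fail to reject H0.


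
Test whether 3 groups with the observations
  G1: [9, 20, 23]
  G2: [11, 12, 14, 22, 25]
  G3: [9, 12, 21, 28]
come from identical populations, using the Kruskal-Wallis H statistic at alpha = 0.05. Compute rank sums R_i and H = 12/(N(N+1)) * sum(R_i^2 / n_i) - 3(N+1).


Step 1: Combine all N = 12 observations and assign midranks.
sorted (value, group, rank): (9,G1,1.5), (9,G3,1.5), (11,G2,3), (12,G2,4.5), (12,G3,4.5), (14,G2,6), (20,G1,7), (21,G3,8), (22,G2,9), (23,G1,10), (25,G2,11), (28,G3,12)
Step 2: Sum ranks within each group.
R_1 = 18.5 (n_1 = 3)
R_2 = 33.5 (n_2 = 5)
R_3 = 26 (n_3 = 4)
Step 3: H = 12/(N(N+1)) * sum(R_i^2/n_i) - 3(N+1)
     = 12/(12*13) * (18.5^2/3 + 33.5^2/5 + 26^2/4) - 3*13
     = 0.076923 * 507.533 - 39
     = 0.041026.
Step 4: Ties present; correction factor C = 1 - 12/(12^3 - 12) = 0.993007. Corrected H = 0.041026 / 0.993007 = 0.041315.
Step 5: Under H0, H ~ chi^2(2); p-value = 0.979555.
Step 6: alpha = 0.05. fail to reject H0.

H = 0.0413, df = 2, p = 0.979555, fail to reject H0.


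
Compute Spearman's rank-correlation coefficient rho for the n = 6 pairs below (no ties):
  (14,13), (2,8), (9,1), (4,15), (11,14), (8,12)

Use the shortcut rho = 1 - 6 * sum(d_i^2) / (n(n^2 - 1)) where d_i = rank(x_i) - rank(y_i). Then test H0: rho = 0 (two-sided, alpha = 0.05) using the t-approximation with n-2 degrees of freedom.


Step 1: Rank x and y separately (midranks; no ties here).
rank(x): 14->6, 2->1, 9->4, 4->2, 11->5, 8->3
rank(y): 13->4, 8->2, 1->1, 15->6, 14->5, 12->3
Step 2: d_i = R_x(i) - R_y(i); compute d_i^2.
  (6-4)^2=4, (1-2)^2=1, (4-1)^2=9, (2-6)^2=16, (5-5)^2=0, (3-3)^2=0
sum(d^2) = 30.
Step 3: rho = 1 - 6*30 / (6*(6^2 - 1)) = 1 - 180/210 = 0.142857.
Step 4: Under H0, t = rho * sqrt((n-2)/(1-rho^2)) = 0.2887 ~ t(4).
Step 5: Two-sided p-value from the t-distribution with 4 df = 0.787172.
Step 6: alpha = 0.05. fail to reject H0.

rho = 0.1429, p = 0.787172, fail to reject H0 at alpha = 0.05.


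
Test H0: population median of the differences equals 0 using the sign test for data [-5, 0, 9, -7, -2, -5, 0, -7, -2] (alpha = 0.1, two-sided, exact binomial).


Step 1: Discard zero differences. Original n = 9; n_eff = number of nonzero differences = 7.
Nonzero differences (with sign): -5, +9, -7, -2, -5, -7, -2
Step 2: Count signs: positive = 1, negative = 6.
Step 3: Under H0: P(positive) = 0.5, so the number of positives S ~ Bin(7, 0.5).
Step 4: Two-sided exact p-value = sum of Bin(7,0.5) probabilities at or below the observed probability = 0.125000.
Step 5: alpha = 0.1. fail to reject H0.

n_eff = 7, pos = 1, neg = 6, p = 0.125000, fail to reject H0.


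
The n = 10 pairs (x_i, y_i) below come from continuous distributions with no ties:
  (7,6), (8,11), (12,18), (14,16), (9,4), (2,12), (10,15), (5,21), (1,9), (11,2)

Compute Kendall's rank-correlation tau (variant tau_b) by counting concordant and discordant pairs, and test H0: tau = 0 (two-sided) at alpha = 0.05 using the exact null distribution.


Step 1: Enumerate the 45 unordered pairs (i,j) with i<j and classify each by sign(x_j-x_i) * sign(y_j-y_i).
  (1,2):dx=+1,dy=+5->C; (1,3):dx=+5,dy=+12->C; (1,4):dx=+7,dy=+10->C; (1,5):dx=+2,dy=-2->D
  (1,6):dx=-5,dy=+6->D; (1,7):dx=+3,dy=+9->C; (1,8):dx=-2,dy=+15->D; (1,9):dx=-6,dy=+3->D
  (1,10):dx=+4,dy=-4->D; (2,3):dx=+4,dy=+7->C; (2,4):dx=+6,dy=+5->C; (2,5):dx=+1,dy=-7->D
  (2,6):dx=-6,dy=+1->D; (2,7):dx=+2,dy=+4->C; (2,8):dx=-3,dy=+10->D; (2,9):dx=-7,dy=-2->C
  (2,10):dx=+3,dy=-9->D; (3,4):dx=+2,dy=-2->D; (3,5):dx=-3,dy=-14->C; (3,6):dx=-10,dy=-6->C
  (3,7):dx=-2,dy=-3->C; (3,8):dx=-7,dy=+3->D; (3,9):dx=-11,dy=-9->C; (3,10):dx=-1,dy=-16->C
  (4,5):dx=-5,dy=-12->C; (4,6):dx=-12,dy=-4->C; (4,7):dx=-4,dy=-1->C; (4,8):dx=-9,dy=+5->D
  (4,9):dx=-13,dy=-7->C; (4,10):dx=-3,dy=-14->C; (5,6):dx=-7,dy=+8->D; (5,7):dx=+1,dy=+11->C
  (5,8):dx=-4,dy=+17->D; (5,9):dx=-8,dy=+5->D; (5,10):dx=+2,dy=-2->D; (6,7):dx=+8,dy=+3->C
  (6,8):dx=+3,dy=+9->C; (6,9):dx=-1,dy=-3->C; (6,10):dx=+9,dy=-10->D; (7,8):dx=-5,dy=+6->D
  (7,9):dx=-9,dy=-6->C; (7,10):dx=+1,dy=-13->D; (8,9):dx=-4,dy=-12->C; (8,10):dx=+6,dy=-19->D
  (9,10):dx=+10,dy=-7->D
Step 2: C = 24, D = 21, total pairs = 45.
Step 3: tau = (C - D)/(n(n-1)/2) = (24 - 21)/45 = 0.066667.
Step 4: Exact two-sided p-value (enumerate n! = 3628800 permutations of y under H0): p = 0.861801.
Step 5: alpha = 0.05. fail to reject H0.

tau_b = 0.0667 (C=24, D=21), p = 0.861801, fail to reject H0.


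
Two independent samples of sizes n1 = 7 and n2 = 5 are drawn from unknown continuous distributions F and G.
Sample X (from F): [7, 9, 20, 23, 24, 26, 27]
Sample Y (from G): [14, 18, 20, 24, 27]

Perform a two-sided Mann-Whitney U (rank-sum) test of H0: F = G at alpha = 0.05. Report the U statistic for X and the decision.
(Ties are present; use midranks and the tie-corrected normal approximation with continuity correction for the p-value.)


Step 1: Combine and sort all 12 observations; assign midranks.
sorted (value, group): (7,X), (9,X), (14,Y), (18,Y), (20,X), (20,Y), (23,X), (24,X), (24,Y), (26,X), (27,X), (27,Y)
ranks: 7->1, 9->2, 14->3, 18->4, 20->5.5, 20->5.5, 23->7, 24->8.5, 24->8.5, 26->10, 27->11.5, 27->11.5
Step 2: Rank sum for X: R1 = 1 + 2 + 5.5 + 7 + 8.5 + 10 + 11.5 = 45.5.
Step 3: U_X = R1 - n1(n1+1)/2 = 45.5 - 7*8/2 = 45.5 - 28 = 17.5.
       U_Y = n1*n2 - U_X = 35 - 17.5 = 17.5.
Step 4: Ties are present, so use the tie-corrected normal approximation (with continuity correction) for the p-value.
Step 5: p-value = 1.000000; compare to alpha = 0.05. fail to reject H0.

U_X = 17.5, p = 1.000000, fail to reject H0 at alpha = 0.05.


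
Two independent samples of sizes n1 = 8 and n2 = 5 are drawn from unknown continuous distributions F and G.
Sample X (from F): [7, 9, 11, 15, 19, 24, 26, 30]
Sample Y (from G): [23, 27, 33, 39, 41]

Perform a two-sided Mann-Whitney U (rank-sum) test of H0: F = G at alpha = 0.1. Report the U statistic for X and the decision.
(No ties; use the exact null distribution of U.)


Step 1: Combine and sort all 13 observations; assign midranks.
sorted (value, group): (7,X), (9,X), (11,X), (15,X), (19,X), (23,Y), (24,X), (26,X), (27,Y), (30,X), (33,Y), (39,Y), (41,Y)
ranks: 7->1, 9->2, 11->3, 15->4, 19->5, 23->6, 24->7, 26->8, 27->9, 30->10, 33->11, 39->12, 41->13
Step 2: Rank sum for X: R1 = 1 + 2 + 3 + 4 + 5 + 7 + 8 + 10 = 40.
Step 3: U_X = R1 - n1(n1+1)/2 = 40 - 8*9/2 = 40 - 36 = 4.
       U_Y = n1*n2 - U_X = 40 - 4 = 36.
Step 4: No ties, so the exact null distribution of U (based on enumerating the C(13,8) = 1287 equally likely rank assignments) gives the two-sided p-value.
Step 5: p-value = 0.018648; compare to alpha = 0.1. reject H0.

U_X = 4, p = 0.018648, reject H0 at alpha = 0.1.


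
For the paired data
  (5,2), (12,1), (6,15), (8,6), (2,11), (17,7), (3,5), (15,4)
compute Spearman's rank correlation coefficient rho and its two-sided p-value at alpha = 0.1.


Step 1: Rank x and y separately (midranks; no ties here).
rank(x): 5->3, 12->6, 6->4, 8->5, 2->1, 17->8, 3->2, 15->7
rank(y): 2->2, 1->1, 15->8, 6->5, 11->7, 7->6, 5->4, 4->3
Step 2: d_i = R_x(i) - R_y(i); compute d_i^2.
  (3-2)^2=1, (6-1)^2=25, (4-8)^2=16, (5-5)^2=0, (1-7)^2=36, (8-6)^2=4, (2-4)^2=4, (7-3)^2=16
sum(d^2) = 102.
Step 3: rho = 1 - 6*102 / (8*(8^2 - 1)) = 1 - 612/504 = -0.214286.
Step 4: Under H0, t = rho * sqrt((n-2)/(1-rho^2)) = -0.5374 ~ t(6).
Step 5: Two-sided p-value from the t-distribution with 6 df = 0.610344.
Step 6: alpha = 0.1. fail to reject H0.

rho = -0.2143, p = 0.610344, fail to reject H0 at alpha = 0.1.


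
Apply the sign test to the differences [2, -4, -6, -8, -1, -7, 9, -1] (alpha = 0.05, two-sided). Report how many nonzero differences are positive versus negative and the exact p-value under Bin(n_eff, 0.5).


Step 1: Discard zero differences. Original n = 8; n_eff = number of nonzero differences = 8.
Nonzero differences (with sign): +2, -4, -6, -8, -1, -7, +9, -1
Step 2: Count signs: positive = 2, negative = 6.
Step 3: Under H0: P(positive) = 0.5, so the number of positives S ~ Bin(8, 0.5).
Step 4: Two-sided exact p-value = sum of Bin(8,0.5) probabilities at or below the observed probability = 0.289062.
Step 5: alpha = 0.05. fail to reject H0.

n_eff = 8, pos = 2, neg = 6, p = 0.289062, fail to reject H0.


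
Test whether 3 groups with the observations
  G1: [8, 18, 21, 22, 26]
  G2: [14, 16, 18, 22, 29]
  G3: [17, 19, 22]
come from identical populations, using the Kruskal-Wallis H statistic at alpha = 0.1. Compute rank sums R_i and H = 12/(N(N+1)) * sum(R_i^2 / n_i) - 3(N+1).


Step 1: Combine all N = 13 observations and assign midranks.
sorted (value, group, rank): (8,G1,1), (14,G2,2), (16,G2,3), (17,G3,4), (18,G1,5.5), (18,G2,5.5), (19,G3,7), (21,G1,8), (22,G1,10), (22,G2,10), (22,G3,10), (26,G1,12), (29,G2,13)
Step 2: Sum ranks within each group.
R_1 = 36.5 (n_1 = 5)
R_2 = 33.5 (n_2 = 5)
R_3 = 21 (n_3 = 3)
Step 3: H = 12/(N(N+1)) * sum(R_i^2/n_i) - 3(N+1)
     = 12/(13*14) * (36.5^2/5 + 33.5^2/5 + 21^2/3) - 3*14
     = 0.065934 * 637.9 - 42
     = 0.059341.
Step 4: Ties present; correction factor C = 1 - 30/(13^3 - 13) = 0.986264. Corrected H = 0.059341 / 0.986264 = 0.060167.
Step 5: Under H0, H ~ chi^2(2); p-value = 0.970364.
Step 6: alpha = 0.1. fail to reject H0.

H = 0.0602, df = 2, p = 0.970364, fail to reject H0.


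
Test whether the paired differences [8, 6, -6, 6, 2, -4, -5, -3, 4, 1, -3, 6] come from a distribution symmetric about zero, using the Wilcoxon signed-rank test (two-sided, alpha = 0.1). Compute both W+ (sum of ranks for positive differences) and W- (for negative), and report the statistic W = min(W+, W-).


Step 1: Drop any zero differences (none here) and take |d_i|.
|d| = [8, 6, 6, 6, 2, 4, 5, 3, 4, 1, 3, 6]
Step 2: Midrank |d_i| (ties get averaged ranks).
ranks: |8|->12, |6|->9.5, |6|->9.5, |6|->9.5, |2|->2, |4|->5.5, |5|->7, |3|->3.5, |4|->5.5, |1|->1, |3|->3.5, |6|->9.5
Step 3: Attach original signs; sum ranks with positive sign and with negative sign.
W+ = 12 + 9.5 + 9.5 + 2 + 5.5 + 1 + 9.5 = 49
W- = 9.5 + 5.5 + 7 + 3.5 + 3.5 = 29
(Check: W+ + W- = 78 should equal n(n+1)/2 = 78.)
Step 4: Test statistic W = min(W+, W-) = 29.
Step 5: Ties in |d|, so use the tie-corrected normal approximation.
        E[W] = n(n+1)/4 = 12*13/4 = 39.
        Tie groups: |d|=3 (t=2), |d|=4 (t=2), |d|=6 (t=4); sum(t^3 - t) = 72.
        Var[W] = n(n+1)(2n+1)/24 - sum(t^3-t)/48 = 3900/24 - 72/48 = 161.
        z = (W - E[W]) / sqrt(Var[W]) = (29 - 39) / 12.6886 = -0.7881.
        Two-sided p = 2*Phi(z) = 0.430632.
Step 6: alpha = 0.1. fail to reject H0.

W+ = 49, W- = 29, W = min = 29, p = 0.430632, fail to reject H0.


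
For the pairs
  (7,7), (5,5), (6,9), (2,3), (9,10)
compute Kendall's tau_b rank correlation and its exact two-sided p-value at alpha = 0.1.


Step 1: Enumerate the 10 unordered pairs (i,j) with i<j and classify each by sign(x_j-x_i) * sign(y_j-y_i).
  (1,2):dx=-2,dy=-2->C; (1,3):dx=-1,dy=+2->D; (1,4):dx=-5,dy=-4->C; (1,5):dx=+2,dy=+3->C
  (2,3):dx=+1,dy=+4->C; (2,4):dx=-3,dy=-2->C; (2,5):dx=+4,dy=+5->C; (3,4):dx=-4,dy=-6->C
  (3,5):dx=+3,dy=+1->C; (4,5):dx=+7,dy=+7->C
Step 2: C = 9, D = 1, total pairs = 10.
Step 3: tau = (C - D)/(n(n-1)/2) = (9 - 1)/10 = 0.800000.
Step 4: Exact two-sided p-value (enumerate n! = 120 permutations of y under H0): p = 0.083333.
Step 5: alpha = 0.1. reject H0.

tau_b = 0.8000 (C=9, D=1), p = 0.083333, reject H0.


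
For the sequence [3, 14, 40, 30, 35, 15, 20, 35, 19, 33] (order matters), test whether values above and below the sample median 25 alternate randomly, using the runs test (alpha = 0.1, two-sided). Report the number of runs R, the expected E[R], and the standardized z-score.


Step 1: Compute median = 25; label A = above, B = below.
Labels in order: BBAAABBABA  (n_A = 5, n_B = 5)
Step 2: Count runs R = 6.
Step 3: Under H0 (random ordering), E[R] = 2*n_A*n_B/(n_A+n_B) + 1 = 2*5*5/10 + 1 = 6.0000.
        Var[R] = 2*n_A*n_B*(2*n_A*n_B - n_A - n_B) / ((n_A+n_B)^2 * (n_A+n_B-1)) = 2000/900 = 2.2222.
        SD[R] = 1.4907.
Step 4: R = E[R], so z = 0 with no continuity correction.
Step 5: Two-sided p-value via normal approximation = 2*(1 - Phi(|z|)) = 1.000000.
Step 6: alpha = 0.1. fail to reject H0.

R = 6, z = 0.0000, p = 1.000000, fail to reject H0.


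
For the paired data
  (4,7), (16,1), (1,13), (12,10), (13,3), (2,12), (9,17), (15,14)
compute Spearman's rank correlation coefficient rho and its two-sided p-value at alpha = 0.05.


Step 1: Rank x and y separately (midranks; no ties here).
rank(x): 4->3, 16->8, 1->1, 12->5, 13->6, 2->2, 9->4, 15->7
rank(y): 7->3, 1->1, 13->6, 10->4, 3->2, 12->5, 17->8, 14->7
Step 2: d_i = R_x(i) - R_y(i); compute d_i^2.
  (3-3)^2=0, (8-1)^2=49, (1-6)^2=25, (5-4)^2=1, (6-2)^2=16, (2-5)^2=9, (4-8)^2=16, (7-7)^2=0
sum(d^2) = 116.
Step 3: rho = 1 - 6*116 / (8*(8^2 - 1)) = 1 - 696/504 = -0.380952.
Step 4: Under H0, t = rho * sqrt((n-2)/(1-rho^2)) = -1.0092 ~ t(6).
Step 5: Two-sided p-value from the t-distribution with 6 df = 0.351813.
Step 6: alpha = 0.05. fail to reject H0.

rho = -0.3810, p = 0.351813, fail to reject H0 at alpha = 0.05.


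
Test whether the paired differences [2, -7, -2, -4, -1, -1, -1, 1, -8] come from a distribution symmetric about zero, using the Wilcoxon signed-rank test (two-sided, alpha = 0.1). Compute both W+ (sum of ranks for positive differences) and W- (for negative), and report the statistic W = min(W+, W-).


Step 1: Drop any zero differences (none here) and take |d_i|.
|d| = [2, 7, 2, 4, 1, 1, 1, 1, 8]
Step 2: Midrank |d_i| (ties get averaged ranks).
ranks: |2|->5.5, |7|->8, |2|->5.5, |4|->7, |1|->2.5, |1|->2.5, |1|->2.5, |1|->2.5, |8|->9
Step 3: Attach original signs; sum ranks with positive sign and with negative sign.
W+ = 5.5 + 2.5 = 8
W- = 8 + 5.5 + 7 + 2.5 + 2.5 + 2.5 + 9 = 37
(Check: W+ + W- = 45 should equal n(n+1)/2 = 45.)
Step 4: Test statistic W = min(W+, W-) = 8.
Step 5: Ties in |d|, so use the tie-corrected normal approximation.
        E[W] = n(n+1)/4 = 9*10/4 = 22.5.
        Tie groups: |d|=1 (t=4), |d|=2 (t=2); sum(t^3 - t) = 66.
        Var[W] = n(n+1)(2n+1)/24 - sum(t^3-t)/48 = 1710/24 - 66/48 = 69.875.
        z = (W - E[W]) / sqrt(Var[W]) = (8 - 22.5) / 8.3591 = -1.7346.
        Two-sided p = 2*Phi(z) = 0.082806.
Step 6: alpha = 0.1. reject H0.

W+ = 8, W- = 37, W = min = 8, p = 0.082806, reject H0.


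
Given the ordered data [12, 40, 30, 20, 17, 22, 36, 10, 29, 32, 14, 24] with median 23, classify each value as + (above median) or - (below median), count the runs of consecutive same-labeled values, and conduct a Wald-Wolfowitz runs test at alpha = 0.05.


Step 1: Compute median = 23; label A = above, B = below.
Labels in order: BAABBBABAABA  (n_A = 6, n_B = 6)
Step 2: Count runs R = 8.
Step 3: Under H0 (random ordering), E[R] = 2*n_A*n_B/(n_A+n_B) + 1 = 2*6*6/12 + 1 = 7.0000.
        Var[R] = 2*n_A*n_B*(2*n_A*n_B - n_A - n_B) / ((n_A+n_B)^2 * (n_A+n_B-1)) = 4320/1584 = 2.7273.
        SD[R] = 1.6514.
Step 4: Continuity-corrected z = (R - 0.5 - E[R]) / SD[R] = (8 - 0.5 - 7.0000) / 1.6514 = 0.3028.
Step 5: Two-sided p-value via normal approximation = 2*(1 - Phi(|z|)) = 0.762069.
Step 6: alpha = 0.05. fail to reject H0.

R = 8, z = 0.3028, p = 0.762069, fail to reject H0.


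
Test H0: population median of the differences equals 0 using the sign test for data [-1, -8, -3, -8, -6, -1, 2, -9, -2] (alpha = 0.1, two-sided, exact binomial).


Step 1: Discard zero differences. Original n = 9; n_eff = number of nonzero differences = 9.
Nonzero differences (with sign): -1, -8, -3, -8, -6, -1, +2, -9, -2
Step 2: Count signs: positive = 1, negative = 8.
Step 3: Under H0: P(positive) = 0.5, so the number of positives S ~ Bin(9, 0.5).
Step 4: Two-sided exact p-value = sum of Bin(9,0.5) probabilities at or below the observed probability = 0.039062.
Step 5: alpha = 0.1. reject H0.

n_eff = 9, pos = 1, neg = 8, p = 0.039062, reject H0.


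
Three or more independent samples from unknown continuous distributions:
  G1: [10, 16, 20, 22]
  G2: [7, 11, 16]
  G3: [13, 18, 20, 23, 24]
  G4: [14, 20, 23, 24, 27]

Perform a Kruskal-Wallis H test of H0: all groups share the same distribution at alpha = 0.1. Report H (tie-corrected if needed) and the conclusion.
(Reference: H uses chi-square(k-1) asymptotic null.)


Step 1: Combine all N = 17 observations and assign midranks.
sorted (value, group, rank): (7,G2,1), (10,G1,2), (11,G2,3), (13,G3,4), (14,G4,5), (16,G1,6.5), (16,G2,6.5), (18,G3,8), (20,G1,10), (20,G3,10), (20,G4,10), (22,G1,12), (23,G3,13.5), (23,G4,13.5), (24,G3,15.5), (24,G4,15.5), (27,G4,17)
Step 2: Sum ranks within each group.
R_1 = 30.5 (n_1 = 4)
R_2 = 10.5 (n_2 = 3)
R_3 = 51 (n_3 = 5)
R_4 = 61 (n_4 = 5)
Step 3: H = 12/(N(N+1)) * sum(R_i^2/n_i) - 3(N+1)
     = 12/(17*18) * (30.5^2/4 + 10.5^2/3 + 51^2/5 + 61^2/5) - 3*18
     = 0.039216 * 1533.71 - 54
     = 6.145588.
Step 4: Ties present; correction factor C = 1 - 42/(17^3 - 17) = 0.991422. Corrected H = 6.145588 / 0.991422 = 6.198764.
Step 5: Under H0, H ~ chi^2(3); p-value = 0.102330.
Step 6: alpha = 0.1. fail to reject H0.

H = 6.1988, df = 3, p = 0.102330, fail to reject H0.


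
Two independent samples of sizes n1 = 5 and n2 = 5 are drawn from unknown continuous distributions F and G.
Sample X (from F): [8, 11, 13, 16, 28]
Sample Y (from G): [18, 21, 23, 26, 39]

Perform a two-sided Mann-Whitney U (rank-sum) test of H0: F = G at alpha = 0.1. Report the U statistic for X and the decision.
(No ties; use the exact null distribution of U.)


Step 1: Combine and sort all 10 observations; assign midranks.
sorted (value, group): (8,X), (11,X), (13,X), (16,X), (18,Y), (21,Y), (23,Y), (26,Y), (28,X), (39,Y)
ranks: 8->1, 11->2, 13->3, 16->4, 18->5, 21->6, 23->7, 26->8, 28->9, 39->10
Step 2: Rank sum for X: R1 = 1 + 2 + 3 + 4 + 9 = 19.
Step 3: U_X = R1 - n1(n1+1)/2 = 19 - 5*6/2 = 19 - 15 = 4.
       U_Y = n1*n2 - U_X = 25 - 4 = 21.
Step 4: No ties, so the exact null distribution of U (based on enumerating the C(10,5) = 252 equally likely rank assignments) gives the two-sided p-value.
Step 5: p-value = 0.095238; compare to alpha = 0.1. reject H0.

U_X = 4, p = 0.095238, reject H0 at alpha = 0.1.


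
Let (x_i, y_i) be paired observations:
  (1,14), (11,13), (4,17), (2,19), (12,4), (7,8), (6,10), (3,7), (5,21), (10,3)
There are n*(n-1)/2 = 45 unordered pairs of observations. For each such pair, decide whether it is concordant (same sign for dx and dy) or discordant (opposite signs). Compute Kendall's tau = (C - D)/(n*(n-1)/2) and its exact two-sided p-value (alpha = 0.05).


Step 1: Enumerate the 45 unordered pairs (i,j) with i<j and classify each by sign(x_j-x_i) * sign(y_j-y_i).
  (1,2):dx=+10,dy=-1->D; (1,3):dx=+3,dy=+3->C; (1,4):dx=+1,dy=+5->C; (1,5):dx=+11,dy=-10->D
  (1,6):dx=+6,dy=-6->D; (1,7):dx=+5,dy=-4->D; (1,8):dx=+2,dy=-7->D; (1,9):dx=+4,dy=+7->C
  (1,10):dx=+9,dy=-11->D; (2,3):dx=-7,dy=+4->D; (2,4):dx=-9,dy=+6->D; (2,5):dx=+1,dy=-9->D
  (2,6):dx=-4,dy=-5->C; (2,7):dx=-5,dy=-3->C; (2,8):dx=-8,dy=-6->C; (2,9):dx=-6,dy=+8->D
  (2,10):dx=-1,dy=-10->C; (3,4):dx=-2,dy=+2->D; (3,5):dx=+8,dy=-13->D; (3,6):dx=+3,dy=-9->D
  (3,7):dx=+2,dy=-7->D; (3,8):dx=-1,dy=-10->C; (3,9):dx=+1,dy=+4->C; (3,10):dx=+6,dy=-14->D
  (4,5):dx=+10,dy=-15->D; (4,6):dx=+5,dy=-11->D; (4,7):dx=+4,dy=-9->D; (4,8):dx=+1,dy=-12->D
  (4,9):dx=+3,dy=+2->C; (4,10):dx=+8,dy=-16->D; (5,6):dx=-5,dy=+4->D; (5,7):dx=-6,dy=+6->D
  (5,8):dx=-9,dy=+3->D; (5,9):dx=-7,dy=+17->D; (5,10):dx=-2,dy=-1->C; (6,7):dx=-1,dy=+2->D
  (6,8):dx=-4,dy=-1->C; (6,9):dx=-2,dy=+13->D; (6,10):dx=+3,dy=-5->D; (7,8):dx=-3,dy=-3->C
  (7,9):dx=-1,dy=+11->D; (7,10):dx=+4,dy=-7->D; (8,9):dx=+2,dy=+14->C; (8,10):dx=+7,dy=-4->D
  (9,10):dx=+5,dy=-18->D
Step 2: C = 14, D = 31, total pairs = 45.
Step 3: tau = (C - D)/(n(n-1)/2) = (14 - 31)/45 = -0.377778.
Step 4: Exact two-sided p-value (enumerate n! = 3628800 permutations of y under H0): p = 0.155742.
Step 5: alpha = 0.05. fail to reject H0.

tau_b = -0.3778 (C=14, D=31), p = 0.155742, fail to reject H0.


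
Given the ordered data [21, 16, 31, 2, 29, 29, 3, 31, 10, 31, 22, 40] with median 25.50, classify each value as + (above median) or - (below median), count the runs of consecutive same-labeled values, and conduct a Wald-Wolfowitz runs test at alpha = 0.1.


Step 1: Compute median = 25.50; label A = above, B = below.
Labels in order: BBABAABABABA  (n_A = 6, n_B = 6)
Step 2: Count runs R = 10.
Step 3: Under H0 (random ordering), E[R] = 2*n_A*n_B/(n_A+n_B) + 1 = 2*6*6/12 + 1 = 7.0000.
        Var[R] = 2*n_A*n_B*(2*n_A*n_B - n_A - n_B) / ((n_A+n_B)^2 * (n_A+n_B-1)) = 4320/1584 = 2.7273.
        SD[R] = 1.6514.
Step 4: Continuity-corrected z = (R - 0.5 - E[R]) / SD[R] = (10 - 0.5 - 7.0000) / 1.6514 = 1.5138.
Step 5: Two-sided p-value via normal approximation = 2*(1 - Phi(|z|)) = 0.130070.
Step 6: alpha = 0.1. fail to reject H0.

R = 10, z = 1.5138, p = 0.130070, fail to reject H0.


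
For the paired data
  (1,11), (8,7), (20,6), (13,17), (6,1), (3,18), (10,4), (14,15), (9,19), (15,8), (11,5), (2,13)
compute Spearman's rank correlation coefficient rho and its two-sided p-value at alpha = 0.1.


Step 1: Rank x and y separately (midranks; no ties here).
rank(x): 1->1, 8->5, 20->12, 13->9, 6->4, 3->3, 10->7, 14->10, 9->6, 15->11, 11->8, 2->2
rank(y): 11->7, 7->5, 6->4, 17->10, 1->1, 18->11, 4->2, 15->9, 19->12, 8->6, 5->3, 13->8
Step 2: d_i = R_x(i) - R_y(i); compute d_i^2.
  (1-7)^2=36, (5-5)^2=0, (12-4)^2=64, (9-10)^2=1, (4-1)^2=9, (3-11)^2=64, (7-2)^2=25, (10-9)^2=1, (6-12)^2=36, (11-6)^2=25, (8-3)^2=25, (2-8)^2=36
sum(d^2) = 322.
Step 3: rho = 1 - 6*322 / (12*(12^2 - 1)) = 1 - 1932/1716 = -0.125874.
Step 4: Under H0, t = rho * sqrt((n-2)/(1-rho^2)) = -0.4012 ~ t(10).
Step 5: Two-sided p-value from the t-distribution with 10 df = 0.696683.
Step 6: alpha = 0.1. fail to reject H0.

rho = -0.1259, p = 0.696683, fail to reject H0 at alpha = 0.1.


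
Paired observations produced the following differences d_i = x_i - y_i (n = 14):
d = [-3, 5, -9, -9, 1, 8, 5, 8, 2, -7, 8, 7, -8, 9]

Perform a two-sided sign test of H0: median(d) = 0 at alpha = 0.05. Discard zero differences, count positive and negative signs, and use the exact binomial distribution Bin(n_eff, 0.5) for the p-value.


Step 1: Discard zero differences. Original n = 14; n_eff = number of nonzero differences = 14.
Nonzero differences (with sign): -3, +5, -9, -9, +1, +8, +5, +8, +2, -7, +8, +7, -8, +9
Step 2: Count signs: positive = 9, negative = 5.
Step 3: Under H0: P(positive) = 0.5, so the number of positives S ~ Bin(14, 0.5).
Step 4: Two-sided exact p-value = sum of Bin(14,0.5) probabilities at or below the observed probability = 0.423950.
Step 5: alpha = 0.05. fail to reject H0.

n_eff = 14, pos = 9, neg = 5, p = 0.423950, fail to reject H0.


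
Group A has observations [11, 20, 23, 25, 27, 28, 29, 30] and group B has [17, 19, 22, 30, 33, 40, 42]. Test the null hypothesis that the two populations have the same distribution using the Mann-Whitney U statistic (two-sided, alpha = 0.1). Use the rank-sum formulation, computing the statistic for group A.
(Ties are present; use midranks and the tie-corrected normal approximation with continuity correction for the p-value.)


Step 1: Combine and sort all 15 observations; assign midranks.
sorted (value, group): (11,X), (17,Y), (19,Y), (20,X), (22,Y), (23,X), (25,X), (27,X), (28,X), (29,X), (30,X), (30,Y), (33,Y), (40,Y), (42,Y)
ranks: 11->1, 17->2, 19->3, 20->4, 22->5, 23->6, 25->7, 27->8, 28->9, 29->10, 30->11.5, 30->11.5, 33->13, 40->14, 42->15
Step 2: Rank sum for X: R1 = 1 + 4 + 6 + 7 + 8 + 9 + 10 + 11.5 = 56.5.
Step 3: U_X = R1 - n1(n1+1)/2 = 56.5 - 8*9/2 = 56.5 - 36 = 20.5.
       U_Y = n1*n2 - U_X = 56 - 20.5 = 35.5.
Step 4: Ties are present, so use the tie-corrected normal approximation (with continuity correction) for the p-value.
Step 5: p-value = 0.417471; compare to alpha = 0.1. fail to reject H0.

U_X = 20.5, p = 0.417471, fail to reject H0 at alpha = 0.1.


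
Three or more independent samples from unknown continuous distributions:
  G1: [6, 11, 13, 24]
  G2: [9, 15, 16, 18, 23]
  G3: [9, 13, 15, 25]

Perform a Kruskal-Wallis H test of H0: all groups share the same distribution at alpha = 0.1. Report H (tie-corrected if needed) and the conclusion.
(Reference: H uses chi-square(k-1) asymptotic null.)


Step 1: Combine all N = 13 observations and assign midranks.
sorted (value, group, rank): (6,G1,1), (9,G2,2.5), (9,G3,2.5), (11,G1,4), (13,G1,5.5), (13,G3,5.5), (15,G2,7.5), (15,G3,7.5), (16,G2,9), (18,G2,10), (23,G2,11), (24,G1,12), (25,G3,13)
Step 2: Sum ranks within each group.
R_1 = 22.5 (n_1 = 4)
R_2 = 40 (n_2 = 5)
R_3 = 28.5 (n_3 = 4)
Step 3: H = 12/(N(N+1)) * sum(R_i^2/n_i) - 3(N+1)
     = 12/(13*14) * (22.5^2/4 + 40^2/5 + 28.5^2/4) - 3*14
     = 0.065934 * 649.625 - 42
     = 0.832418.
Step 4: Ties present; correction factor C = 1 - 18/(13^3 - 13) = 0.991758. Corrected H = 0.832418 / 0.991758 = 0.839335.
Step 5: Under H0, H ~ chi^2(2); p-value = 0.657265.
Step 6: alpha = 0.1. fail to reject H0.

H = 0.8393, df = 2, p = 0.657265, fail to reject H0.


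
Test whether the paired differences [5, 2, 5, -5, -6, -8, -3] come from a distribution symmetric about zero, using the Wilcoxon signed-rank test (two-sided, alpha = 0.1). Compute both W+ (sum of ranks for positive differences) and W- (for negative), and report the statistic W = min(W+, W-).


Step 1: Drop any zero differences (none here) and take |d_i|.
|d| = [5, 2, 5, 5, 6, 8, 3]
Step 2: Midrank |d_i| (ties get averaged ranks).
ranks: |5|->4, |2|->1, |5|->4, |5|->4, |6|->6, |8|->7, |3|->2
Step 3: Attach original signs; sum ranks with positive sign and with negative sign.
W+ = 4 + 1 + 4 = 9
W- = 4 + 6 + 7 + 2 = 19
(Check: W+ + W- = 28 should equal n(n+1)/2 = 28.)
Step 4: Test statistic W = min(W+, W-) = 9.
Step 5: Ties in |d|, so use the tie-corrected normal approximation.
        E[W] = n(n+1)/4 = 7*8/4 = 14.
        Tie groups: |d|=5 (t=3); sum(t^3 - t) = 24.
        Var[W] = n(n+1)(2n+1)/24 - sum(t^3-t)/48 = 840/24 - 24/48 = 34.5.
        z = (W - E[W]) / sqrt(Var[W]) = (9 - 14) / 5.8737 = -0.8513.
        Two-sided p = 2*Phi(z) = 0.394627.
Step 6: alpha = 0.1. fail to reject H0.

W+ = 9, W- = 19, W = min = 9, p = 0.394627, fail to reject H0.


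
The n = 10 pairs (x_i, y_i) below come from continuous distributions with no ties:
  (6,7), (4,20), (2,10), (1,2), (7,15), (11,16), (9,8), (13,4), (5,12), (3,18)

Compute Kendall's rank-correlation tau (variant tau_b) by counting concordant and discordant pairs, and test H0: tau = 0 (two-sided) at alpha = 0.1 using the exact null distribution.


Step 1: Enumerate the 45 unordered pairs (i,j) with i<j and classify each by sign(x_j-x_i) * sign(y_j-y_i).
  (1,2):dx=-2,dy=+13->D; (1,3):dx=-4,dy=+3->D; (1,4):dx=-5,dy=-5->C; (1,5):dx=+1,dy=+8->C
  (1,6):dx=+5,dy=+9->C; (1,7):dx=+3,dy=+1->C; (1,8):dx=+7,dy=-3->D; (1,9):dx=-1,dy=+5->D
  (1,10):dx=-3,dy=+11->D; (2,3):dx=-2,dy=-10->C; (2,4):dx=-3,dy=-18->C; (2,5):dx=+3,dy=-5->D
  (2,6):dx=+7,dy=-4->D; (2,7):dx=+5,dy=-12->D; (2,8):dx=+9,dy=-16->D; (2,9):dx=+1,dy=-8->D
  (2,10):dx=-1,dy=-2->C; (3,4):dx=-1,dy=-8->C; (3,5):dx=+5,dy=+5->C; (3,6):dx=+9,dy=+6->C
  (3,7):dx=+7,dy=-2->D; (3,8):dx=+11,dy=-6->D; (3,9):dx=+3,dy=+2->C; (3,10):dx=+1,dy=+8->C
  (4,5):dx=+6,dy=+13->C; (4,6):dx=+10,dy=+14->C; (4,7):dx=+8,dy=+6->C; (4,8):dx=+12,dy=+2->C
  (4,9):dx=+4,dy=+10->C; (4,10):dx=+2,dy=+16->C; (5,6):dx=+4,dy=+1->C; (5,7):dx=+2,dy=-7->D
  (5,8):dx=+6,dy=-11->D; (5,9):dx=-2,dy=-3->C; (5,10):dx=-4,dy=+3->D; (6,7):dx=-2,dy=-8->C
  (6,8):dx=+2,dy=-12->D; (6,9):dx=-6,dy=-4->C; (6,10):dx=-8,dy=+2->D; (7,8):dx=+4,dy=-4->D
  (7,9):dx=-4,dy=+4->D; (7,10):dx=-6,dy=+10->D; (8,9):dx=-8,dy=+8->D; (8,10):dx=-10,dy=+14->D
  (9,10):dx=-2,dy=+6->D
Step 2: C = 22, D = 23, total pairs = 45.
Step 3: tau = (C - D)/(n(n-1)/2) = (22 - 23)/45 = -0.022222.
Step 4: Exact two-sided p-value (enumerate n! = 3628800 permutations of y under H0): p = 1.000000.
Step 5: alpha = 0.1. fail to reject H0.

tau_b = -0.0222 (C=22, D=23), p = 1.000000, fail to reject H0.


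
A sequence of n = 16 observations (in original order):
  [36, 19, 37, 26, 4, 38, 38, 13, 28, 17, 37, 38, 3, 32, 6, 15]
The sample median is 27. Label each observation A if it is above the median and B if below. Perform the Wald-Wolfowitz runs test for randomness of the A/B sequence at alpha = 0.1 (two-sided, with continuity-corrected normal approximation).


Step 1: Compute median = 27; label A = above, B = below.
Labels in order: ABABBAABABAABABB  (n_A = 8, n_B = 8)
Step 2: Count runs R = 12.
Step 3: Under H0 (random ordering), E[R] = 2*n_A*n_B/(n_A+n_B) + 1 = 2*8*8/16 + 1 = 9.0000.
        Var[R] = 2*n_A*n_B*(2*n_A*n_B - n_A - n_B) / ((n_A+n_B)^2 * (n_A+n_B-1)) = 14336/3840 = 3.7333.
        SD[R] = 1.9322.
Step 4: Continuity-corrected z = (R - 0.5 - E[R]) / SD[R] = (12 - 0.5 - 9.0000) / 1.9322 = 1.2939.
Step 5: Two-sided p-value via normal approximation = 2*(1 - Phi(|z|)) = 0.195709.
Step 6: alpha = 0.1. fail to reject H0.

R = 12, z = 1.2939, p = 0.195709, fail to reject H0.


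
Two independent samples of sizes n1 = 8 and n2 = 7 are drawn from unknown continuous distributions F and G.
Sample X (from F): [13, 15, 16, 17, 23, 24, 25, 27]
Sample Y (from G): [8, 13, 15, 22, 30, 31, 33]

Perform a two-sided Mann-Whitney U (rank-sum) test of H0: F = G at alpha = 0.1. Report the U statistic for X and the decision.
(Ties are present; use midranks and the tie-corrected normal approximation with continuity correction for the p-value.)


Step 1: Combine and sort all 15 observations; assign midranks.
sorted (value, group): (8,Y), (13,X), (13,Y), (15,X), (15,Y), (16,X), (17,X), (22,Y), (23,X), (24,X), (25,X), (27,X), (30,Y), (31,Y), (33,Y)
ranks: 8->1, 13->2.5, 13->2.5, 15->4.5, 15->4.5, 16->6, 17->7, 22->8, 23->9, 24->10, 25->11, 27->12, 30->13, 31->14, 33->15
Step 2: Rank sum for X: R1 = 2.5 + 4.5 + 6 + 7 + 9 + 10 + 11 + 12 = 62.
Step 3: U_X = R1 - n1(n1+1)/2 = 62 - 8*9/2 = 62 - 36 = 26.
       U_Y = n1*n2 - U_X = 56 - 26 = 30.
Step 4: Ties are present, so use the tie-corrected normal approximation (with continuity correction) for the p-value.
Step 5: p-value = 0.861942; compare to alpha = 0.1. fail to reject H0.

U_X = 26, p = 0.861942, fail to reject H0 at alpha = 0.1.


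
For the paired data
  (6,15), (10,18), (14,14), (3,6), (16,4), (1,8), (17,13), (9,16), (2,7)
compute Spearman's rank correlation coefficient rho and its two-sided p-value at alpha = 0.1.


Step 1: Rank x and y separately (midranks; no ties here).
rank(x): 6->4, 10->6, 14->7, 3->3, 16->8, 1->1, 17->9, 9->5, 2->2
rank(y): 15->7, 18->9, 14->6, 6->2, 4->1, 8->4, 13->5, 16->8, 7->3
Step 2: d_i = R_x(i) - R_y(i); compute d_i^2.
  (4-7)^2=9, (6-9)^2=9, (7-6)^2=1, (3-2)^2=1, (8-1)^2=49, (1-4)^2=9, (9-5)^2=16, (5-8)^2=9, (2-3)^2=1
sum(d^2) = 104.
Step 3: rho = 1 - 6*104 / (9*(9^2 - 1)) = 1 - 624/720 = 0.133333.
Step 4: Under H0, t = rho * sqrt((n-2)/(1-rho^2)) = 0.3559 ~ t(7).
Step 5: Two-sided p-value from the t-distribution with 7 df = 0.732368.
Step 6: alpha = 0.1. fail to reject H0.

rho = 0.1333, p = 0.732368, fail to reject H0 at alpha = 0.1.


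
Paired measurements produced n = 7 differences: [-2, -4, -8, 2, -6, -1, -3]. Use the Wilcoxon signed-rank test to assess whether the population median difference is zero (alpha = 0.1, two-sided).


Step 1: Drop any zero differences (none here) and take |d_i|.
|d| = [2, 4, 8, 2, 6, 1, 3]
Step 2: Midrank |d_i| (ties get averaged ranks).
ranks: |2|->2.5, |4|->5, |8|->7, |2|->2.5, |6|->6, |1|->1, |3|->4
Step 3: Attach original signs; sum ranks with positive sign and with negative sign.
W+ = 2.5 = 2.5
W- = 2.5 + 5 + 7 + 6 + 1 + 4 = 25.5
(Check: W+ + W- = 28 should equal n(n+1)/2 = 28.)
Step 4: Test statistic W = min(W+, W-) = 2.5.
Step 5: Ties in |d|, so use the tie-corrected normal approximation.
        E[W] = n(n+1)/4 = 7*8/4 = 14.
        Tie groups: |d|=2 (t=2); sum(t^3 - t) = 6.
        Var[W] = n(n+1)(2n+1)/24 - sum(t^3-t)/48 = 840/24 - 6/48 = 34.875.
        z = (W - E[W]) / sqrt(Var[W]) = (2.5 - 14) / 5.9055 = -1.9473.
        Two-sided p = 2*Phi(z) = 0.051495.
Step 6: alpha = 0.1. reject H0.

W+ = 2.5, W- = 25.5, W = min = 2.5, p = 0.051495, reject H0.


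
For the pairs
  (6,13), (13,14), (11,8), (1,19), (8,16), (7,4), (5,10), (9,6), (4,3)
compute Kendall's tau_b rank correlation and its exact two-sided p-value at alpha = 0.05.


Step 1: Enumerate the 36 unordered pairs (i,j) with i<j and classify each by sign(x_j-x_i) * sign(y_j-y_i).
  (1,2):dx=+7,dy=+1->C; (1,3):dx=+5,dy=-5->D; (1,4):dx=-5,dy=+6->D; (1,5):dx=+2,dy=+3->C
  (1,6):dx=+1,dy=-9->D; (1,7):dx=-1,dy=-3->C; (1,8):dx=+3,dy=-7->D; (1,9):dx=-2,dy=-10->C
  (2,3):dx=-2,dy=-6->C; (2,4):dx=-12,dy=+5->D; (2,5):dx=-5,dy=+2->D; (2,6):dx=-6,dy=-10->C
  (2,7):dx=-8,dy=-4->C; (2,8):dx=-4,dy=-8->C; (2,9):dx=-9,dy=-11->C; (3,4):dx=-10,dy=+11->D
  (3,5):dx=-3,dy=+8->D; (3,6):dx=-4,dy=-4->C; (3,7):dx=-6,dy=+2->D; (3,8):dx=-2,dy=-2->C
  (3,9):dx=-7,dy=-5->C; (4,5):dx=+7,dy=-3->D; (4,6):dx=+6,dy=-15->D; (4,7):dx=+4,dy=-9->D
  (4,8):dx=+8,dy=-13->D; (4,9):dx=+3,dy=-16->D; (5,6):dx=-1,dy=-12->C; (5,7):dx=-3,dy=-6->C
  (5,8):dx=+1,dy=-10->D; (5,9):dx=-4,dy=-13->C; (6,7):dx=-2,dy=+6->D; (6,8):dx=+2,dy=+2->C
  (6,9):dx=-3,dy=-1->C; (7,8):dx=+4,dy=-4->D; (7,9):dx=-1,dy=-7->C; (8,9):dx=-5,dy=-3->C
Step 2: C = 19, D = 17, total pairs = 36.
Step 3: tau = (C - D)/(n(n-1)/2) = (19 - 17)/36 = 0.055556.
Step 4: Exact two-sided p-value (enumerate n! = 362880 permutations of y under H0): p = 0.919455.
Step 5: alpha = 0.05. fail to reject H0.

tau_b = 0.0556 (C=19, D=17), p = 0.919455, fail to reject H0.


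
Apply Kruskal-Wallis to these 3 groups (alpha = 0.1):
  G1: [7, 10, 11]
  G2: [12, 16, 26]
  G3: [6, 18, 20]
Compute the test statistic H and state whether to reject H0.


Step 1: Combine all N = 9 observations and assign midranks.
sorted (value, group, rank): (6,G3,1), (7,G1,2), (10,G1,3), (11,G1,4), (12,G2,5), (16,G2,6), (18,G3,7), (20,G3,8), (26,G2,9)
Step 2: Sum ranks within each group.
R_1 = 9 (n_1 = 3)
R_2 = 20 (n_2 = 3)
R_3 = 16 (n_3 = 3)
Step 3: H = 12/(N(N+1)) * sum(R_i^2/n_i) - 3(N+1)
     = 12/(9*10) * (9^2/3 + 20^2/3 + 16^2/3) - 3*10
     = 0.133333 * 245.667 - 30
     = 2.755556.
Step 4: No ties, so H is used without correction.
Step 5: Under H0, H ~ chi^2(2); p-value = 0.252138.
Step 6: alpha = 0.1. fail to reject H0.

H = 2.7556, df = 2, p = 0.252138, fail to reject H0.


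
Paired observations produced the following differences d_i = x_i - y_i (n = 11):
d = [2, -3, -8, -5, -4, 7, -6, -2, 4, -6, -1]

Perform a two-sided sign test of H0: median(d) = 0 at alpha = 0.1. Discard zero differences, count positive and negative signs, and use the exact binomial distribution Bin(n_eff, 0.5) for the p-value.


Step 1: Discard zero differences. Original n = 11; n_eff = number of nonzero differences = 11.
Nonzero differences (with sign): +2, -3, -8, -5, -4, +7, -6, -2, +4, -6, -1
Step 2: Count signs: positive = 3, negative = 8.
Step 3: Under H0: P(positive) = 0.5, so the number of positives S ~ Bin(11, 0.5).
Step 4: Two-sided exact p-value = sum of Bin(11,0.5) probabilities at or below the observed probability = 0.226562.
Step 5: alpha = 0.1. fail to reject H0.

n_eff = 11, pos = 3, neg = 8, p = 0.226562, fail to reject H0.


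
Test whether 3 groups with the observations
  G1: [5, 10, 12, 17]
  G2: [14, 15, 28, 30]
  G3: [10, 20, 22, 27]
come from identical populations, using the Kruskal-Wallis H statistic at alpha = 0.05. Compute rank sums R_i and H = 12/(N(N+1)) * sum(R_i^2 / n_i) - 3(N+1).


Step 1: Combine all N = 12 observations and assign midranks.
sorted (value, group, rank): (5,G1,1), (10,G1,2.5), (10,G3,2.5), (12,G1,4), (14,G2,5), (15,G2,6), (17,G1,7), (20,G3,8), (22,G3,9), (27,G3,10), (28,G2,11), (30,G2,12)
Step 2: Sum ranks within each group.
R_1 = 14.5 (n_1 = 4)
R_2 = 34 (n_2 = 4)
R_3 = 29.5 (n_3 = 4)
Step 3: H = 12/(N(N+1)) * sum(R_i^2/n_i) - 3(N+1)
     = 12/(12*13) * (14.5^2/4 + 34^2/4 + 29.5^2/4) - 3*13
     = 0.076923 * 559.125 - 39
     = 4.009615.
Step 4: Ties present; correction factor C = 1 - 6/(12^3 - 12) = 0.996503. Corrected H = 4.009615 / 0.996503 = 4.023684.
Step 5: Under H0, H ~ chi^2(2); p-value = 0.133742.
Step 6: alpha = 0.05. fail to reject H0.

H = 4.0237, df = 2, p = 0.133742, fail to reject H0.


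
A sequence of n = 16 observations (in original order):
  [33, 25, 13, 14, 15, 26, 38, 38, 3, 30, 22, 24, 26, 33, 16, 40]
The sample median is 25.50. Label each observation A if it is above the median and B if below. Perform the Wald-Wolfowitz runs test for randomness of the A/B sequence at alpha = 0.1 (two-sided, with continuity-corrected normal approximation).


Step 1: Compute median = 25.50; label A = above, B = below.
Labels in order: ABBBBAAABABBAABA  (n_A = 8, n_B = 8)
Step 2: Count runs R = 9.
Step 3: Under H0 (random ordering), E[R] = 2*n_A*n_B/(n_A+n_B) + 1 = 2*8*8/16 + 1 = 9.0000.
        Var[R] = 2*n_A*n_B*(2*n_A*n_B - n_A - n_B) / ((n_A+n_B)^2 * (n_A+n_B-1)) = 14336/3840 = 3.7333.
        SD[R] = 1.9322.
Step 4: R = E[R], so z = 0 with no continuity correction.
Step 5: Two-sided p-value via normal approximation = 2*(1 - Phi(|z|)) = 1.000000.
Step 6: alpha = 0.1. fail to reject H0.

R = 9, z = 0.0000, p = 1.000000, fail to reject H0.


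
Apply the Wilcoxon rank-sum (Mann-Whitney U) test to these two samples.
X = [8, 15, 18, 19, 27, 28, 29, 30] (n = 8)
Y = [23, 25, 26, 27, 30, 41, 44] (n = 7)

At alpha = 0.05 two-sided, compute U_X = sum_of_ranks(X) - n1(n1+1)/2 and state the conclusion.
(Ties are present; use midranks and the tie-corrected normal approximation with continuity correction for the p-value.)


Step 1: Combine and sort all 15 observations; assign midranks.
sorted (value, group): (8,X), (15,X), (18,X), (19,X), (23,Y), (25,Y), (26,Y), (27,X), (27,Y), (28,X), (29,X), (30,X), (30,Y), (41,Y), (44,Y)
ranks: 8->1, 15->2, 18->3, 19->4, 23->5, 25->6, 26->7, 27->8.5, 27->8.5, 28->10, 29->11, 30->12.5, 30->12.5, 41->14, 44->15
Step 2: Rank sum for X: R1 = 1 + 2 + 3 + 4 + 8.5 + 10 + 11 + 12.5 = 52.
Step 3: U_X = R1 - n1(n1+1)/2 = 52 - 8*9/2 = 52 - 36 = 16.
       U_Y = n1*n2 - U_X = 56 - 16 = 40.
Step 4: Ties are present, so use the tie-corrected normal approximation (with continuity correction) for the p-value.
Step 5: p-value = 0.182450; compare to alpha = 0.05. fail to reject H0.

U_X = 16, p = 0.182450, fail to reject H0 at alpha = 0.05.
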